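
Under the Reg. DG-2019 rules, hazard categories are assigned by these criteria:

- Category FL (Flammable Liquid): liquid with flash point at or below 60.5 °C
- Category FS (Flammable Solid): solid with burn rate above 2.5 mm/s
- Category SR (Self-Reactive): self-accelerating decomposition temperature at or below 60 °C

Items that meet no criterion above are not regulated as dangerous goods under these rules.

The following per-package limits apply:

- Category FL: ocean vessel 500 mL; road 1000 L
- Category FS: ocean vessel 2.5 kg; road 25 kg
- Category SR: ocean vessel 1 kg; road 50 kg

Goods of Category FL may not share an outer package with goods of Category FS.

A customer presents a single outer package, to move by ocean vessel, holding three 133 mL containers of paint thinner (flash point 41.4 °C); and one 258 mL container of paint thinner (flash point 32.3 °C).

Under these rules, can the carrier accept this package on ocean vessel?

The paint thinner has flash point 41.4 °C, which is ≤ 60.5 °C, so it is Category FL (Flammable Liquid).
Paint thinner: flash point 32.3 °C ≤ 60.5 °C → Category FL (Flammable Liquid).
Total Category FL: (three 133 mL containers = 399 mL) + 258 mL = 657 mL.
That exceeds the Category FL ocean vessel limit of 500 mL.

No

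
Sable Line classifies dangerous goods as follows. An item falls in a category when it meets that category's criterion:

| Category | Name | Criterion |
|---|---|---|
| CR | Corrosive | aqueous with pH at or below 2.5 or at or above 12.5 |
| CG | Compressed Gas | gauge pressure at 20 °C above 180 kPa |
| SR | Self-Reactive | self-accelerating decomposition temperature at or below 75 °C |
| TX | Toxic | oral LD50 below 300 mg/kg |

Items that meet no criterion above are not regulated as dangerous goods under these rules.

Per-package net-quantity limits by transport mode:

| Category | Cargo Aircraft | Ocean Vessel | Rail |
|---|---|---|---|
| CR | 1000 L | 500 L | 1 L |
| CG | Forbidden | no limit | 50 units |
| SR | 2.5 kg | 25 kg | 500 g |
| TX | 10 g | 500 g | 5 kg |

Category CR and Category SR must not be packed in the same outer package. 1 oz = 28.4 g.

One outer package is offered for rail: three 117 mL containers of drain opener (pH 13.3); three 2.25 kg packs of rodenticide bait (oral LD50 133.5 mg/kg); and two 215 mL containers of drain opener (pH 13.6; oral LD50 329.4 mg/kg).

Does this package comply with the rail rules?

pH 13.3 meets the Category CR criterion (Corrosive), so the drain opener is Category CR.
Rodenticide bait: oral LD50 133.5 mg/kg < 300 mg/kg → Category TX (Toxic).
pH 13.6 meets the Category CR criterion (Corrosive), so the drain opener is Category CR.
Category CR net quantity: (three 117 mL containers = 351 mL) + (two 215 mL containers = 430 mL) = 781 mL.
781 mL ≤ 1 L (rail limit, Category CR) — within limit.
Category TX quantity: three 2.25 kg packs = 6.75 kg.
6.75 kg > 5 kg (rail limit, Category TX) — over the limit.
The segregation rule (Category CR with Category SR) does not apply to Category CR with Category TX.

No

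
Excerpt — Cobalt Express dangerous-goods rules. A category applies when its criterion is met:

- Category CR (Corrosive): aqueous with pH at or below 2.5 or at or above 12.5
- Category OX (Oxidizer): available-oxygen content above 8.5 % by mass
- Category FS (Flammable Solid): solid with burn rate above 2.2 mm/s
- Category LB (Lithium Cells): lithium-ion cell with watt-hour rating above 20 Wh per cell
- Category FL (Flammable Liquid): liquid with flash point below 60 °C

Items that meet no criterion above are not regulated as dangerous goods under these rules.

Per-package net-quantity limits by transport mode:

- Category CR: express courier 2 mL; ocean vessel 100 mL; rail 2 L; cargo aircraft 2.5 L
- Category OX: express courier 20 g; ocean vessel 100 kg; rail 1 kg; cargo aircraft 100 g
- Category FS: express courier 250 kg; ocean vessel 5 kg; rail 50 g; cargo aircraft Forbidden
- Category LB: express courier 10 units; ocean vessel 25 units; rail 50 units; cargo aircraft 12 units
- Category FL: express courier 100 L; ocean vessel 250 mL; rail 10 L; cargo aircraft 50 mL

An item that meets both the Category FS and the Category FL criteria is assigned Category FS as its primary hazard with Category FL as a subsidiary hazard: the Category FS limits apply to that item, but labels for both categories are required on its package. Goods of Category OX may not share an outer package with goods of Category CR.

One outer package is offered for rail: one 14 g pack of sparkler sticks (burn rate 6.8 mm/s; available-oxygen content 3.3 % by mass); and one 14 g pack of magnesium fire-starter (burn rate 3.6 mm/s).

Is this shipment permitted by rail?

With burn rate 6.8 mm/s (> 2.2 mm/s), the sparkler sticks fall in Category FS.
Magnesium fire-starter: burn rate 3.6 mm/s > 2.2 mm/s → Category FS (Flammable Solid).
Category FS net quantity: 14 g + 14 g = 28 g.
28 g is within the rail limit of 50 g for Category FS.

Yes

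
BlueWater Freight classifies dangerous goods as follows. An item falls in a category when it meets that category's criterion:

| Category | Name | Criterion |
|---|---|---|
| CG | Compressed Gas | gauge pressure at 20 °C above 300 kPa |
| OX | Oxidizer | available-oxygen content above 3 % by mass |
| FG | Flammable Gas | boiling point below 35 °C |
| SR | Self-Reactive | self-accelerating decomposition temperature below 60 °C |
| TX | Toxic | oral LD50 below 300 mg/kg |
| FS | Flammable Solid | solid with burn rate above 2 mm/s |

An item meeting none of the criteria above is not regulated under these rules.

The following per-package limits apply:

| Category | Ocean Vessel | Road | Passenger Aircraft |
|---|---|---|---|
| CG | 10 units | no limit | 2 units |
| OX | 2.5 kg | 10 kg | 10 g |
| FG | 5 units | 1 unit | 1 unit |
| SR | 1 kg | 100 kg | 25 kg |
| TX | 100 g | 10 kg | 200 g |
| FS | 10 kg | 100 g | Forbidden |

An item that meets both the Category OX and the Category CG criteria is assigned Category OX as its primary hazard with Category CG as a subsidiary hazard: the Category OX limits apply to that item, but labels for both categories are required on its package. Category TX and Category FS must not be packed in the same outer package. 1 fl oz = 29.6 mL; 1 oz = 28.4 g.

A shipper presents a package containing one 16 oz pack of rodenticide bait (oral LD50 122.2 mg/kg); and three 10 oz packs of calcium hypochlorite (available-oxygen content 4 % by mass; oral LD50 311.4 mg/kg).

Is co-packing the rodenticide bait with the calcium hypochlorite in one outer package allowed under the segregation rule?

Yes

Rodenticide bait: oral LD50 122.2 mg/kg < 300 mg/kg → Category TX (Toxic).
Available-oxygen content 4 % by mass meets the Category OX criterion (Oxidizer), so the calcium hypochlorite is Category OX.
No segregation rule bars Category TX with Category OX.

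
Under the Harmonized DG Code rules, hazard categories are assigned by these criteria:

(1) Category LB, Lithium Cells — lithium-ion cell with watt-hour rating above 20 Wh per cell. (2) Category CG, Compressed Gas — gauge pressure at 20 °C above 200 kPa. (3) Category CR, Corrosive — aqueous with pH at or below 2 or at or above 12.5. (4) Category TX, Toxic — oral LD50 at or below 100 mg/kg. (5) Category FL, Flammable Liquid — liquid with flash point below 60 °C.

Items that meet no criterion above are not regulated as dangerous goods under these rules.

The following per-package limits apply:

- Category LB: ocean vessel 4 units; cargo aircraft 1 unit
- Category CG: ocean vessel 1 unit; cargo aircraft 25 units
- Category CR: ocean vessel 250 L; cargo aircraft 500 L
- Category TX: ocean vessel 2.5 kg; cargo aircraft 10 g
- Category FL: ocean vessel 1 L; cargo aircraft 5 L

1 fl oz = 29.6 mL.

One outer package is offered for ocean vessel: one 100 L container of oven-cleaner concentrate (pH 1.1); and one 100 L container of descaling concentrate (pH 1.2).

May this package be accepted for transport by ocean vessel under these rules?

Yes

With pH 1.1 (≤ 2), the oven-cleaner concentrate falls in Category CR.
The descaling concentrate has pH 1.2, which is ≤ 2, so it is Category CR (Corrosive).
Total Category CR: 100 L + 100 L = 200 L.
That is within the Category CR ocean vessel limit of 250 L.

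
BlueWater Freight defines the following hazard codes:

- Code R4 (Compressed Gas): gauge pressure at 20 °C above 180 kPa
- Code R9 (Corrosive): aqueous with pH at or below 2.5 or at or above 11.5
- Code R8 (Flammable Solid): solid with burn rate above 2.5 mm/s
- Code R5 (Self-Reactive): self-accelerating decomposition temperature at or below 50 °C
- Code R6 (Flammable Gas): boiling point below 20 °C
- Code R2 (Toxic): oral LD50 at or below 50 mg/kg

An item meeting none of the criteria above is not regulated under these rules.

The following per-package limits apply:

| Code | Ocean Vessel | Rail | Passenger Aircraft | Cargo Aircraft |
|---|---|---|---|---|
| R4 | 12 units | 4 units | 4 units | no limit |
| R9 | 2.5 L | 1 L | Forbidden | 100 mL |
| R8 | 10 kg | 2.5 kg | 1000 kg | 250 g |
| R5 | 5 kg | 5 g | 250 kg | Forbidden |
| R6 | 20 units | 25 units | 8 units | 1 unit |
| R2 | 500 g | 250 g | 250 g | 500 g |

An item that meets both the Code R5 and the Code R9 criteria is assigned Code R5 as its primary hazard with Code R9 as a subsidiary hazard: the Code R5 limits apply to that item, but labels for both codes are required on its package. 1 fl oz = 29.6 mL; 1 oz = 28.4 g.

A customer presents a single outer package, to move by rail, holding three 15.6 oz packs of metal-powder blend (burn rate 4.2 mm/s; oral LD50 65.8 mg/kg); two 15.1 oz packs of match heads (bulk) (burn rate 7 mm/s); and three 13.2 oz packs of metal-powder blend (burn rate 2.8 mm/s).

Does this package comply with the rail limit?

No

Burn rate 4.2 mm/s meets the Code R8 criterion (Flammable Solid), so the metal-powder blend is Code R8.
With burn rate 7 mm/s (> 2.5 mm/s), the match heads (bulk) fall in Code R8.
Burn rate 2.8 mm/s meets the Code R8 criterion (Flammable Solid), so the metal-powder blend is Code R8.
Total Code R8: (three 15.6 oz packs = 1329.12 g) + (two 15.1 oz packs = 857.68 g) + (three 13.2 oz packs = 1124.64 g) = 3311.44 g.
3311.44 g > 2.5 kg (rail limit, Code R8) — over the limit.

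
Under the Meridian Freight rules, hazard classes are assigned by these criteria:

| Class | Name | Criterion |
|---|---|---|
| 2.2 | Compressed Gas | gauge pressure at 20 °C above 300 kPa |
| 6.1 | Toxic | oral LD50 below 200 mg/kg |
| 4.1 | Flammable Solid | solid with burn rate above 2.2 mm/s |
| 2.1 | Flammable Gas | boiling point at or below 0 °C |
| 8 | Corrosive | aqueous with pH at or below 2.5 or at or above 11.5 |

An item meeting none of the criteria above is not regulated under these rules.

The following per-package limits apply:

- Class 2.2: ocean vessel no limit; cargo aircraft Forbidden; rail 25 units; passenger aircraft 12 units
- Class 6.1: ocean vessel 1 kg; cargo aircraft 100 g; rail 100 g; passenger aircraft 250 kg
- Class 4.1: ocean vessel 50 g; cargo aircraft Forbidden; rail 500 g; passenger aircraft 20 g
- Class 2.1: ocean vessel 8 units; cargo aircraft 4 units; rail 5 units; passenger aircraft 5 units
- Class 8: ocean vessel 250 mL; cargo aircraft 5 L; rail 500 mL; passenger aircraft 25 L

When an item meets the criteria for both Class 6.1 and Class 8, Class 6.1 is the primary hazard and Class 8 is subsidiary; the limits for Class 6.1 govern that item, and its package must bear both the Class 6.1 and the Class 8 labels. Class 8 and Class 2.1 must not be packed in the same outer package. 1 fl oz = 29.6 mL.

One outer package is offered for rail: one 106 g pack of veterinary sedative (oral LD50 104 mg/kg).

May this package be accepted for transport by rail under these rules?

With oral LD50 104 mg/kg (< 200 mg/kg), the veterinary sedative falls in Class 6.1.
Class 6.1 quantity: 106 g.
That exceeds the Class 6.1 rail limit of 100 g.

No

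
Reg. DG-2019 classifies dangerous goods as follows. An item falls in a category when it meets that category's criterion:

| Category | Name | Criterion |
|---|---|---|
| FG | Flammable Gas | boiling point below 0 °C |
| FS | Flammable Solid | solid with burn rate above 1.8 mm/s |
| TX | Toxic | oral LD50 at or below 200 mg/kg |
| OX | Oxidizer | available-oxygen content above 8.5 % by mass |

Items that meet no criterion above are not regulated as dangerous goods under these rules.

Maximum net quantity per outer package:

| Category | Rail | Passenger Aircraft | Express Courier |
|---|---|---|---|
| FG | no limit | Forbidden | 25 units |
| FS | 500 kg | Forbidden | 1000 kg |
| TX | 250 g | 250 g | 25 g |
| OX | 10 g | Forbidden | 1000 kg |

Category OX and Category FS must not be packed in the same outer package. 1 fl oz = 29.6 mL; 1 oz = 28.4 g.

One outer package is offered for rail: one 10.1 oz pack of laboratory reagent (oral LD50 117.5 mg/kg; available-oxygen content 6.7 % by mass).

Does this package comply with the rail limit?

The laboratory reagent has oral LD50 117.5 mg/kg, which is ≤ 200 mg/kg, so it is Category TX (Toxic).
Category TX quantity: one 10.1 oz pack = 286.84 g.
286.84 g > 250 g (rail limit, Category TX) — over the limit.

No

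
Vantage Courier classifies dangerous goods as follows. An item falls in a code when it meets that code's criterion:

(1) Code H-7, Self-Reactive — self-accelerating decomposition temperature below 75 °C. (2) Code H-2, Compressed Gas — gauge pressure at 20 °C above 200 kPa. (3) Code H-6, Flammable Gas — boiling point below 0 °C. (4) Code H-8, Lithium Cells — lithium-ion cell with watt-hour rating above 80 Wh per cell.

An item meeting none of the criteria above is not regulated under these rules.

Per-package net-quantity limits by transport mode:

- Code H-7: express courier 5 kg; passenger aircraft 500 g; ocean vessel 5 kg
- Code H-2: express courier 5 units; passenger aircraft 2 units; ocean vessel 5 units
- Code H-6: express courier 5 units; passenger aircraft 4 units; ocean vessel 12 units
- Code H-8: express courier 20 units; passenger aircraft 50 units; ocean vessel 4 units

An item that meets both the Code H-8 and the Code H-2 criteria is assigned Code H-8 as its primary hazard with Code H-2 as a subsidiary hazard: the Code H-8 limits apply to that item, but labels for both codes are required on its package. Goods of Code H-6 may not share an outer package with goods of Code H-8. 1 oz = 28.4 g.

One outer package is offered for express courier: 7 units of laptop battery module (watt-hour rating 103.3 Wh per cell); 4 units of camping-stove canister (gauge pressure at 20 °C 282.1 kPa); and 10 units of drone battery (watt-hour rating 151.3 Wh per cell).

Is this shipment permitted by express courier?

Yes

Watt-hour rating 103.3 Wh per cell meets the Code H-8 criterion (Lithium Cells), so the laptop battery module is Code H-8.
Camping-stove canister: gauge pressure at 20 °C 282.1 kPa > 200 kPa → Code H-2 (Compressed Gas).
Drone battery: watt-hour rating 151.3 Wh per cell > 80 Wh per cell → Code H-8 (Lithium Cells).
Code H-8 net quantity: 7 units + 10 units = 17 units.
17 units ≤ 20 units (express courier limit, Code H-8) — within limit.
Code H-2 quantity: 4 units.
4 units ≤ 5 units (express courier limit, Code H-2) — within limit.
The segregation rule (Code H-6 with Code H-8) does not apply to Code H-8 with Code H-2.
Every hazard code is within its express courier limit and no segregation rule is violated.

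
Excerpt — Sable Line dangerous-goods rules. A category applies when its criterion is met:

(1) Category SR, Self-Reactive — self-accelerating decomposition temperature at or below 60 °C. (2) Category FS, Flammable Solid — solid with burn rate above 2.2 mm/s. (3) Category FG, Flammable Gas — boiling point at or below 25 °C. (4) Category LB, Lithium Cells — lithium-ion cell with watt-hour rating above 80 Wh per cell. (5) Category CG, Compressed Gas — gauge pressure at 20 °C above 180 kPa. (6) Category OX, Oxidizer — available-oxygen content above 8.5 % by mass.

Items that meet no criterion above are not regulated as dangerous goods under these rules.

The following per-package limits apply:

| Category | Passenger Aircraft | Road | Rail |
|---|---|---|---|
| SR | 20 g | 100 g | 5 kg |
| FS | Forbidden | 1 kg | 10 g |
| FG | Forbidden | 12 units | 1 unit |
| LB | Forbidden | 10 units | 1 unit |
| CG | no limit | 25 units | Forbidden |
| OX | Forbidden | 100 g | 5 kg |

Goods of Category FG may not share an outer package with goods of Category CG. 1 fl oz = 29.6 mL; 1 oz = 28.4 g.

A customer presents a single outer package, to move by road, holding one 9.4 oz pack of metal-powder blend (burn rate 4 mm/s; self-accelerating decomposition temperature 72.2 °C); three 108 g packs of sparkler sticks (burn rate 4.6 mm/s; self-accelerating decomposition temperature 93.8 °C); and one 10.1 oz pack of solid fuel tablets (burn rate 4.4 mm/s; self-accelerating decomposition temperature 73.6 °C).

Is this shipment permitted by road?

Yes

Burn rate 4 mm/s meets the Category FS criterion (Flammable Solid), so the metal-powder blend is Category FS.
The sparkler sticks have burn rate 4.6 mm/s, which is > 2.2 mm/s, so they are Category FS (Flammable Solid).
The solid fuel tablets have burn rate 4.4 mm/s, which is > 2.2 mm/s, so they are Category FS (Flammable Solid).
Total Category FS: (one 9.4 oz pack = 266.96 g) + (three 108 g packs = 324 g) + (one 10.1 oz pack = 286.84 g) = 877.8 g.
877.8 g ≤ 1 kg (road limit, Category FS) — within limit.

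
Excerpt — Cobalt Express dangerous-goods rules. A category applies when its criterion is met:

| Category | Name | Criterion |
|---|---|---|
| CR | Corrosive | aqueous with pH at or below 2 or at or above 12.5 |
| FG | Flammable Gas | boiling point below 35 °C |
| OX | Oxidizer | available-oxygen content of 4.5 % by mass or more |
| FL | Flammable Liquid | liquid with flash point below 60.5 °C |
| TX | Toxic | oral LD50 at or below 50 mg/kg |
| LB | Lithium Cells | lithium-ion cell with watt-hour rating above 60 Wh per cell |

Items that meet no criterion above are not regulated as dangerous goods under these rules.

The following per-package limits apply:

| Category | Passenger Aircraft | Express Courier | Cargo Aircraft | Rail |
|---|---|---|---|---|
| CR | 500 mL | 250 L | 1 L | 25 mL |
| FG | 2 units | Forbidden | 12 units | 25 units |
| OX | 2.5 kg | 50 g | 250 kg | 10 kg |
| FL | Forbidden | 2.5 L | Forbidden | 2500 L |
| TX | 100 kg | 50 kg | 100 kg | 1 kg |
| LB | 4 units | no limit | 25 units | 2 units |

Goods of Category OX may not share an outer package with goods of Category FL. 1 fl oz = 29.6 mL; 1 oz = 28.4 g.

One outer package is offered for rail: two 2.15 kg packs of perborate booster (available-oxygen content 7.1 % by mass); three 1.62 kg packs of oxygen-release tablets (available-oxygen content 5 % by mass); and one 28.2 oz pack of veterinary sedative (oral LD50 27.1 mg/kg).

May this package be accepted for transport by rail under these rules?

With available-oxygen content 7.1 % by mass (≥ 4.5 % by mass), the perborate booster falls in Category OX.
Oxygen-release tablets: available-oxygen content 5 % by mass ≥ 4.5 % by mass → Category OX (Oxidizer).
Veterinary sedative: oral LD50 27.1 mg/kg ≤ 50 mg/kg → Category TX (Toxic).
Total Category OX: (two 2.15 kg packs = 4.3 kg) + (three 1.62 kg packs = 4.86 kg) = 9.16 kg.
9.16 kg is within the rail limit of 10 kg for Category OX.
Category TX quantity: one 28.2 oz pack = 800.88 g.
800.88 g is within the rail limit of 1 kg for Category TX.
The segregation rule (Category OX with Category FL) does not apply to Category OX with Category TX.
Every hazard category is within its rail limit and no segregation rule is violated.

Yes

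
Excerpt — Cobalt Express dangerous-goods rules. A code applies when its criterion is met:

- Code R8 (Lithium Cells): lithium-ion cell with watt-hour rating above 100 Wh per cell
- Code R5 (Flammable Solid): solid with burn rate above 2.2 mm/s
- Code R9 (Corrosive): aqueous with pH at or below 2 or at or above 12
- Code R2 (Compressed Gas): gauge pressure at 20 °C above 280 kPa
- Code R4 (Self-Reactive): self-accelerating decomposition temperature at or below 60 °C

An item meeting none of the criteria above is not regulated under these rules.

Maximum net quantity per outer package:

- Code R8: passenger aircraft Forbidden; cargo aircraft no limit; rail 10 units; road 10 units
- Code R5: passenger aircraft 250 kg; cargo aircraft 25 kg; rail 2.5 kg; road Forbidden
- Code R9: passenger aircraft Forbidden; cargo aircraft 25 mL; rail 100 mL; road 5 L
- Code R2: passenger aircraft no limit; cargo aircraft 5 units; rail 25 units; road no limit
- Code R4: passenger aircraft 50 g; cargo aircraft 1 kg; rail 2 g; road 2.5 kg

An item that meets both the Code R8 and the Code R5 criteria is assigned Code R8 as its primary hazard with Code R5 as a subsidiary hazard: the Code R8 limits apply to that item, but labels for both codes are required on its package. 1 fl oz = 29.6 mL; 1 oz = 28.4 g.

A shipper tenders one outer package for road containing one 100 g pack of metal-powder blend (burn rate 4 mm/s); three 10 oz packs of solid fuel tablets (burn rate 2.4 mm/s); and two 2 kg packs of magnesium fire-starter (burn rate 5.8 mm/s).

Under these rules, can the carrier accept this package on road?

Metal-powder blend: burn rate 4 mm/s > 2.2 mm/s → Code R5 (Flammable Solid).
The solid fuel tablets have burn rate 2.4 mm/s, which is > 2.2 mm/s, so they are Code R5 (Flammable Solid).
The magnesium fire-starter has burn rate 5.8 mm/s, which is > 2.2 mm/s, so it is Code R5 (Flammable Solid).
Code R5 net quantity: 100 g + (three 10 oz packs = 852 g) + (two 2 kg packs = 4 kg) = 4.952 kg.
Code R5 is Forbidden by road.

No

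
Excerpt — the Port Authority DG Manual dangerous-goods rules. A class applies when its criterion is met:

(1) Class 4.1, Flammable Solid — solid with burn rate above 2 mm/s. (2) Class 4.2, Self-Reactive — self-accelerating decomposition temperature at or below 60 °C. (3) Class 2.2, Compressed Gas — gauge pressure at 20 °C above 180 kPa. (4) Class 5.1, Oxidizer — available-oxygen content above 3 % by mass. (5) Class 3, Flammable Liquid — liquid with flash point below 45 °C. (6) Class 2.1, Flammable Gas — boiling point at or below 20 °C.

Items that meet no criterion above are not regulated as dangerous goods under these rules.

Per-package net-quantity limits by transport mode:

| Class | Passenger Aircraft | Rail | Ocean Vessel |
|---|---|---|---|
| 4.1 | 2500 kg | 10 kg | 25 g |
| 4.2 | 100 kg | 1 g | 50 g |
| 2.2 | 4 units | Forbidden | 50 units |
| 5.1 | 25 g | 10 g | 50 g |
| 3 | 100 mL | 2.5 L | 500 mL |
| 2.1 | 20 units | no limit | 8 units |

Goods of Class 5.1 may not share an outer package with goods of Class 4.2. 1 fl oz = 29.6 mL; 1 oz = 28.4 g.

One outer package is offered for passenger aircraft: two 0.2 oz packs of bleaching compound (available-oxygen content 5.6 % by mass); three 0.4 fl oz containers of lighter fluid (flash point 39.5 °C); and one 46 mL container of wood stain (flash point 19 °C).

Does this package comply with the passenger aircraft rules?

Available-oxygen content 5.6 % by mass meets the Class 5.1 criterion (Oxidizer), so the bleaching compound is Class 5.1.
The lighter fluid has flash point 39.5 °C, which is < 45 °C, so it is Class 3 (Flammable Liquid).
Flash point 19 °C meets the Class 3 criterion (Flammable Liquid), so the wood stain is Class 3.
Class 3 net quantity: (three 0.4 fl oz containers = 35.52 mL) + 46 mL = 81.52 mL.
That is within the Class 3 passenger aircraft limit of 100 mL.
Class 5.1 quantity: two 0.2 oz packs = 11.36 g.
11.36 g ≤ 25 g (passenger aircraft limit, Class 5.1) — within limit.
The segregation rule (Class 5.1 with Class 4.2) does not apply to Class 3 with Class 5.1.
Every hazard class is within its passenger aircraft limit and no segregation rule is violated.

Yes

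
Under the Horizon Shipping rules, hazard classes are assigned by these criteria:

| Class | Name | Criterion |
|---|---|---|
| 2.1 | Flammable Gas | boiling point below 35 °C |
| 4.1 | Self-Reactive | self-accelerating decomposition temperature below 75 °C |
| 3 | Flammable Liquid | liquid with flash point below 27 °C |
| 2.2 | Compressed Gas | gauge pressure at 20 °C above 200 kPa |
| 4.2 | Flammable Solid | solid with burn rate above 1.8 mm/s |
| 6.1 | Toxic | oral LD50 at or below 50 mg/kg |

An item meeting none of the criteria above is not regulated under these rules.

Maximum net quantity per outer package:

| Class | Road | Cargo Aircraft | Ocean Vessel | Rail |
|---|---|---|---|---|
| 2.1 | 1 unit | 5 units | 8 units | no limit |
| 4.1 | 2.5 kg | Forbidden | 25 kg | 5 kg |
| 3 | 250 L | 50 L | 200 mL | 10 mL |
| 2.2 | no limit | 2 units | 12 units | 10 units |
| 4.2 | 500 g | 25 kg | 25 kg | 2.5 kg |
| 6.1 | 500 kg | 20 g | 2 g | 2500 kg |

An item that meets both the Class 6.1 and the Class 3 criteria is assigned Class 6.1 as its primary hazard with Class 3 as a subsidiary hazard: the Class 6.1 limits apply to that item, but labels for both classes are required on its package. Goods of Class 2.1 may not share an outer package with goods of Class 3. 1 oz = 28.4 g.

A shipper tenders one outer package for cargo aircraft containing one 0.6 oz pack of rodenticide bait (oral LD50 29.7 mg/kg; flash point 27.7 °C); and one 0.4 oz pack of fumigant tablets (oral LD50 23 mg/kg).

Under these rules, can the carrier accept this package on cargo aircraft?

Rodenticide bait: oral LD50 29.7 mg/kg ≤ 50 mg/kg → Class 6.1 (Toxic).
Fumigant tablets: oral LD50 23 mg/kg ≤ 50 mg/kg → Class 6.1 (Toxic).
Class 6.1 net quantity: (one 0.6 oz pack = 17.04 g) + (one 0.4 oz pack = 11.36 g) = 28.4 g.
That exceeds the Class 6.1 cargo aircraft limit of 20 g.

No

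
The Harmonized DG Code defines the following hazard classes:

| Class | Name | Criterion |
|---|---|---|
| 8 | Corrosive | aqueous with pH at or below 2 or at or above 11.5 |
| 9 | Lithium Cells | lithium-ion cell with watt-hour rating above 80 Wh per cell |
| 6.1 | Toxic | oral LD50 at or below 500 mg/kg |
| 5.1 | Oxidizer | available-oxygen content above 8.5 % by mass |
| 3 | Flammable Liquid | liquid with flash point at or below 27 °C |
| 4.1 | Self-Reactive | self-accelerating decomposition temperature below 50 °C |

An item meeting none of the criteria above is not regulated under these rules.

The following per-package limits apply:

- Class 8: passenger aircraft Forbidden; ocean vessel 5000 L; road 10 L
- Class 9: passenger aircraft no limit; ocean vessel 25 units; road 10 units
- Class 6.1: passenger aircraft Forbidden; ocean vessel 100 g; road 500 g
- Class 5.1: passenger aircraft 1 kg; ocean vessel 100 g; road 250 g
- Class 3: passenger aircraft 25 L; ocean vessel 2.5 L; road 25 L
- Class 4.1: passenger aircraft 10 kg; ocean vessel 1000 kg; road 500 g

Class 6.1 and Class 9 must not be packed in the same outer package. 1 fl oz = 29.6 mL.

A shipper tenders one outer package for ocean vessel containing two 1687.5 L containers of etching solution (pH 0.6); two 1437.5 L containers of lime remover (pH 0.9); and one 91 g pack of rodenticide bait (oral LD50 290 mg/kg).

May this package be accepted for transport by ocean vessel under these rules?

pH 0.6 meets the Class 8 criterion (Corrosive), so the etching solution is Class 8.
With pH 0.9 (≤ 2), the lime remover falls in Class 8.
Rodenticide bait: oral LD50 290 mg/kg ≤ 500 mg/kg → Class 6.1 (Toxic).
Class 8 net quantity: (two 1687.5 L containers = 3375 L) + (two 1437.5 L containers = 2875 L) = 6250 L.
6250 L > 5000 L (ocean vessel limit, Class 8) — over the limit.
Class 6.1 quantity: 91 g.
91 g ≤ 100 g (ocean vessel limit, Class 6.1) — within limit.
The segregation rule (Class 6.1 with Class 9) does not apply to Class 8 with Class 6.1.

No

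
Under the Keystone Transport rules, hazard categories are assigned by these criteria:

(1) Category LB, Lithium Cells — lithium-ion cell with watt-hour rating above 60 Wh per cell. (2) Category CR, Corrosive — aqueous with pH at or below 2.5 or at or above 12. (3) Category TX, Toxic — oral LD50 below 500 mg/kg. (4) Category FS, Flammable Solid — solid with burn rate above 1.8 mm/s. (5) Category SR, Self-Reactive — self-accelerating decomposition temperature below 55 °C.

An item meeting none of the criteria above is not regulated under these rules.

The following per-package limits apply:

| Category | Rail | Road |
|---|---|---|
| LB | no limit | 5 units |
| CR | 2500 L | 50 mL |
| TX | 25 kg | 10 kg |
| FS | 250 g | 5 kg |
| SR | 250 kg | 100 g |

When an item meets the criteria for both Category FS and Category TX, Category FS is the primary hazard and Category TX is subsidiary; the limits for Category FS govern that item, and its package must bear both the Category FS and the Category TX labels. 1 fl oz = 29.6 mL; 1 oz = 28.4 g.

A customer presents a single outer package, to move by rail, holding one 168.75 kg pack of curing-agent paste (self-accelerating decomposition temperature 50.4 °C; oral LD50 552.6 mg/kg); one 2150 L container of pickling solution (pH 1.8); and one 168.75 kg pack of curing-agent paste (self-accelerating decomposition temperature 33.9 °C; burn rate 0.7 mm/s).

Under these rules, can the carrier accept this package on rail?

Curing-agent paste: self-accelerating decomposition temperature 50.4 °C < 55 °C → Category SR (Self-Reactive).
With pH 1.8 (≤ 2.5), the pickling solution falls in Category CR.
Self-accelerating decomposition temperature 33.9 °C meets the Category SR criterion (Self-Reactive), so the curing-agent paste is Category SR.
Total Category SR: 168.75 kg + 168.75 kg = 337.5 kg.
337.5 kg exceeds the rail limit of 250 kg for Category SR.
Category CR quantity: 2150 L.
2150 L ≤ 2500 L (rail limit, Category CR) — within limit.

No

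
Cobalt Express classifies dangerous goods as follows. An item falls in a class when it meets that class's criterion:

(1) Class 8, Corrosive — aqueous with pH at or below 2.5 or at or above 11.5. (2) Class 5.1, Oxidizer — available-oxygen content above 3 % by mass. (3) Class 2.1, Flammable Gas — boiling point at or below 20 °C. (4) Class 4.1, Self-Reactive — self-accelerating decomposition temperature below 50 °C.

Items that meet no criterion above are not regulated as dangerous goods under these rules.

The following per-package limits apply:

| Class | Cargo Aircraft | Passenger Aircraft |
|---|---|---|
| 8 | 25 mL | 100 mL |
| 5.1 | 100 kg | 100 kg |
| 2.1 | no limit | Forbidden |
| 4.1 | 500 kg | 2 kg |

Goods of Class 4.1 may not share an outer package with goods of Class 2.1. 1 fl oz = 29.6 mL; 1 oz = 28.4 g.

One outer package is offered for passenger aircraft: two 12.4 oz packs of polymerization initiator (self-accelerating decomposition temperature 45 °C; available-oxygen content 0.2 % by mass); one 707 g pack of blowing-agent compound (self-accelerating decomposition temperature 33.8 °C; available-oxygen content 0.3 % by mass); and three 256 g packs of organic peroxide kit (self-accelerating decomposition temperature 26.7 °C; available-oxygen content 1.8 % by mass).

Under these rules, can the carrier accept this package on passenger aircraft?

No

With self-accelerating decomposition temperature 45 °C (< 50 °C), the polymerization initiator falls in Class 4.1.
Self-accelerating decomposition temperature 33.8 °C meets the Class 4.1 criterion (Self-Reactive), so the blowing-agent compound is Class 4.1.
The organic peroxide kit has self-accelerating decomposition temperature 26.7 °C, which is < 50 °C, so it is Class 4.1 (Self-Reactive).
Total Class 4.1: (two 12.4 oz packs = 704.32 g) + 707 g + (three 256 g packs = 768 g) = 2179.32 g.
2179.32 g exceeds the passenger aircraft limit of 2 kg for Class 4.1.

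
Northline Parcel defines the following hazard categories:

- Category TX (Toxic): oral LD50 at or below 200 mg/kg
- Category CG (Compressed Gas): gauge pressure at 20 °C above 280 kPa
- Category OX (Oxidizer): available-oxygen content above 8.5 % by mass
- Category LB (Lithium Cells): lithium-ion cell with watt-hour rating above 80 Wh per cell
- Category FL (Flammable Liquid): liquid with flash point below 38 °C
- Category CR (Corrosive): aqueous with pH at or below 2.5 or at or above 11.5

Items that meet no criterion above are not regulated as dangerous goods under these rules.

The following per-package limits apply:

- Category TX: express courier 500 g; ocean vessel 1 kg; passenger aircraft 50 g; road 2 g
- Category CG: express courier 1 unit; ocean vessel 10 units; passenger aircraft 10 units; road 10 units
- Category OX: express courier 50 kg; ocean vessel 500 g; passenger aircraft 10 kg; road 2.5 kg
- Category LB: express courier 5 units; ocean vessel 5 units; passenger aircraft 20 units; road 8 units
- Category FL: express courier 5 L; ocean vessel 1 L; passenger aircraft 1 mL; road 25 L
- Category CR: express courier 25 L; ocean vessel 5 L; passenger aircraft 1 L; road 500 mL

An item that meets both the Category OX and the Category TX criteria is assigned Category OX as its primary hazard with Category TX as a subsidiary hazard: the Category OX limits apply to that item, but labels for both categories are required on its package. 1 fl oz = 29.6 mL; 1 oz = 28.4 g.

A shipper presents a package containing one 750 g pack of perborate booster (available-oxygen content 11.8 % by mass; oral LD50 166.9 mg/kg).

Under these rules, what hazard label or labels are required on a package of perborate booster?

Category OX and TX

With available-oxygen content 11.8 % by mass (> 8.5 % by mass), the perborate booster falls in Category OX.
With oral LD50 166.9 mg/kg (≤ 200 mg/kg), the perborate booster falls in Category TX.
By the precedence rule Category OX is primary and Category TX is subsidiary, and that rule requires both labels on the package.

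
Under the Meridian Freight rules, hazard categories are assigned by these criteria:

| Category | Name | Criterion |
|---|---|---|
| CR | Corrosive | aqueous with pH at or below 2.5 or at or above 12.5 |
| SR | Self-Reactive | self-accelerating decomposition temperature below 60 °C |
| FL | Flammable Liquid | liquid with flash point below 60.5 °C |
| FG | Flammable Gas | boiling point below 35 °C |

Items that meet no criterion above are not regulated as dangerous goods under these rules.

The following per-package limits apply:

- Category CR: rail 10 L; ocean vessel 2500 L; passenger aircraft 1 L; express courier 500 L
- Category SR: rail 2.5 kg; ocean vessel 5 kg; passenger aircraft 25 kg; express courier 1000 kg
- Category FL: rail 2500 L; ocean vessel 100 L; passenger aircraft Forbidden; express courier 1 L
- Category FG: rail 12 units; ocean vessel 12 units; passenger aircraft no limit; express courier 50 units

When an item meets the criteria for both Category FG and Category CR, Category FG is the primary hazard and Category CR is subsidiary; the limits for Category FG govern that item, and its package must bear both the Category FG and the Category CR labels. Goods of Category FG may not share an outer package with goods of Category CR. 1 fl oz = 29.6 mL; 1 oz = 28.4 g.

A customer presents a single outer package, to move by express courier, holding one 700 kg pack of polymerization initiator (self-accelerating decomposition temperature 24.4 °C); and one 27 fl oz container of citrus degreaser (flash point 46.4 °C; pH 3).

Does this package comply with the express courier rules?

The polymerization initiator has self-accelerating decomposition temperature 24.4 °C, which is < 60 °C, so it is Category SR (Self-Reactive).
With flash point 46.4 °C (< 60.5 °C), the citrus degreaser falls in Category FL.
Category SR quantity: 700 kg.
That is within the Category SR express courier limit of 1000 kg.
Category FL quantity: one 27 fl oz container = 799.2 mL.
799.2 mL ≤ 1 L (express courier limit, Category FL) — within limit.
The segregation rule (Category FG with Category CR) does not apply to Category SR with Category FL.
Every hazard category is within its express courier limit and no segregation rule is violated.

Yes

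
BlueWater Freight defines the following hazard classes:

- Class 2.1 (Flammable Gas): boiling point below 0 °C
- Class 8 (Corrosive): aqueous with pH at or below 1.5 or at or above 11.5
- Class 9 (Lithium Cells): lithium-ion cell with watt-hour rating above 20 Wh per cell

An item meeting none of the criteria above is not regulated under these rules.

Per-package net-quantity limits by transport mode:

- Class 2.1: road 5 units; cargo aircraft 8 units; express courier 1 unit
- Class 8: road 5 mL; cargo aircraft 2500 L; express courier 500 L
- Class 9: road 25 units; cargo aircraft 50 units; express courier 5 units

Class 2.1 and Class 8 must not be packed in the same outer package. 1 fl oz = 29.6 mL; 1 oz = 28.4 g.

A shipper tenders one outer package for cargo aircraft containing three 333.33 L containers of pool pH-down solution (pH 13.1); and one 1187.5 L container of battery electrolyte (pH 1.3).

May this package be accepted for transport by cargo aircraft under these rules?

Yes

The pool pH-down solution has pH 13.1, which is ≥ 11.5, so it is Class 8 (Corrosive).
Battery electrolyte: pH 1.3 ≤ 1.5 → Class 8 (Corrosive).
Class 8 net quantity: (three 333.33 L containers = 999.99 L) + 1187.5 L = 2187.49 L.
That is within the Class 8 cargo aircraft limit of 2500 L.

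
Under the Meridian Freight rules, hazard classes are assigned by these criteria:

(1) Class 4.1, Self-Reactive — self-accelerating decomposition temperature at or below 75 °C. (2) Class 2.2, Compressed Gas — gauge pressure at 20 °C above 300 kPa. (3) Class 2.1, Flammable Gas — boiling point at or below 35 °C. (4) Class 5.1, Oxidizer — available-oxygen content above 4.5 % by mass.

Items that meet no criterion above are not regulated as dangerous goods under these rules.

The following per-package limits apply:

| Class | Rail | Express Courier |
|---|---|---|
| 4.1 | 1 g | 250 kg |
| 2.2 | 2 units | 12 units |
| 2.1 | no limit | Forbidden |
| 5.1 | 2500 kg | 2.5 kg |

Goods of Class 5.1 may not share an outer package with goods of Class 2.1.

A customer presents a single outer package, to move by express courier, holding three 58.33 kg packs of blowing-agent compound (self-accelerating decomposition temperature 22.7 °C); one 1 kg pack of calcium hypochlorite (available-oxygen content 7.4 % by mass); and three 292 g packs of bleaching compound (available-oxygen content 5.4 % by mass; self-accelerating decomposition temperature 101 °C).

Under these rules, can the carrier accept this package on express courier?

With self-accelerating decomposition temperature 22.7 °C (≤ 75 °C), the blowing-agent compound falls in Class 4.1.
The calcium hypochlorite has available-oxygen content 7.4 % by mass, which is > 4.5 % by mass, so it is Class 5.1 (Oxidizer).
Bleaching compound: available-oxygen content 5.4 % by mass > 4.5 % by mass → Class 5.1 (Oxidizer).
Class 5.1 net quantity: 1 kg + (three 292 g packs = 876 g) = 1.876 kg.
1.876 kg is within the express courier limit of 2.5 kg for Class 5.1.
Class 4.1 quantity: three 58.33 kg packs = 174.99 kg.
174.99 kg is within the express courier limit of 250 kg for Class 4.1.
The segregation rule (Class 5.1 with Class 2.1) does not apply to Class 5.1 with Class 4.1.
Every hazard class is within its express courier limit and no segregation rule is violated.

Yes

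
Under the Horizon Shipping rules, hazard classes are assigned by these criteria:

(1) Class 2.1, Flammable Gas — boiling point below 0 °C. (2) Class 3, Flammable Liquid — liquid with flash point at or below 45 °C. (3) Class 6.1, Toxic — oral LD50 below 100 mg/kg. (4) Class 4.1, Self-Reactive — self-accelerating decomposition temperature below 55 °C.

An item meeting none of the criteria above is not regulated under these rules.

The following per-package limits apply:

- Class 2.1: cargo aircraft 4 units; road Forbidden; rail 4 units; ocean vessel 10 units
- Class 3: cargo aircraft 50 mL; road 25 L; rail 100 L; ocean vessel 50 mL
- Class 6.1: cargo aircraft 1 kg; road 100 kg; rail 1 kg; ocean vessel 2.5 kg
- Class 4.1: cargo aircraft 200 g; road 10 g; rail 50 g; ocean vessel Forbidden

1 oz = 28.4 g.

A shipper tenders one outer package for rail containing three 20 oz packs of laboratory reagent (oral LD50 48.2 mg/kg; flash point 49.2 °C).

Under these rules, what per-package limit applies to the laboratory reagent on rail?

With oral LD50 48.2 mg/kg (< 100 mg/kg), the laboratory reagent falls in Class 6.1.
The rail limit for Class 6.1 is 1 kg.

1 kg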